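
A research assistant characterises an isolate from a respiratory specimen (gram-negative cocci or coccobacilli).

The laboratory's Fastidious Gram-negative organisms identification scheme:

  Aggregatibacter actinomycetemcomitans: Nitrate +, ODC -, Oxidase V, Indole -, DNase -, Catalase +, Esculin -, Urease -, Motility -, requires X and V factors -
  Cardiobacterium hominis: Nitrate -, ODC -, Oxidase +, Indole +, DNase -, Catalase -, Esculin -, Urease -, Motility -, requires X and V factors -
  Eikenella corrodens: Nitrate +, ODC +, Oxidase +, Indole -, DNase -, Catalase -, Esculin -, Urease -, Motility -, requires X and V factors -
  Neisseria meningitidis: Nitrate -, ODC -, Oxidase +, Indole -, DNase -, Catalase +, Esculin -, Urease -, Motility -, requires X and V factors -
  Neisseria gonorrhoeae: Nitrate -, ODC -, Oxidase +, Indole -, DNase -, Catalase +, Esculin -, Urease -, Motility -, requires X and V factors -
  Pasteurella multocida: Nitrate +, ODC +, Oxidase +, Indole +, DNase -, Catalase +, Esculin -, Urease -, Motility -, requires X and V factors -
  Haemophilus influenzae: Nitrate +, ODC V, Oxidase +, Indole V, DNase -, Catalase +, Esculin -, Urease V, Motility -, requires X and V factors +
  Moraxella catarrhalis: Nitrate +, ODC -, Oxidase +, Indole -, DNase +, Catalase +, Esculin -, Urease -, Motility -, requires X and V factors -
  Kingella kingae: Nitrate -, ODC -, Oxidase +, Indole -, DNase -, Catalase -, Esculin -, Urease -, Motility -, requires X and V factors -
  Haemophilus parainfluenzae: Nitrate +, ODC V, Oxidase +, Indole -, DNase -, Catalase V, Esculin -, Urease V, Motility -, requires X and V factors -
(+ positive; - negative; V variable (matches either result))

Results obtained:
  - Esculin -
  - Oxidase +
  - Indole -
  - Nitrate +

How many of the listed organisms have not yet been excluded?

5

Esculin -: all 10 remaining candidates are consistent.
Oxidase +: all 10 remaining candidates are consistent.
Indole -: excludes Cardiobacterium hominis, Pasteurella multocida — 8 left.
Nitrate +: excludes Neisseria meningitidis, Neisseria gonorrhoeae, Kingella kingae — 5 left.
Still consistent: Aggregatibacter actinomycetemcomitans, Eikenella corrodens, Haemophilus influenzae, Haemophilus parainfluenzae, Moraxella catarrhalis.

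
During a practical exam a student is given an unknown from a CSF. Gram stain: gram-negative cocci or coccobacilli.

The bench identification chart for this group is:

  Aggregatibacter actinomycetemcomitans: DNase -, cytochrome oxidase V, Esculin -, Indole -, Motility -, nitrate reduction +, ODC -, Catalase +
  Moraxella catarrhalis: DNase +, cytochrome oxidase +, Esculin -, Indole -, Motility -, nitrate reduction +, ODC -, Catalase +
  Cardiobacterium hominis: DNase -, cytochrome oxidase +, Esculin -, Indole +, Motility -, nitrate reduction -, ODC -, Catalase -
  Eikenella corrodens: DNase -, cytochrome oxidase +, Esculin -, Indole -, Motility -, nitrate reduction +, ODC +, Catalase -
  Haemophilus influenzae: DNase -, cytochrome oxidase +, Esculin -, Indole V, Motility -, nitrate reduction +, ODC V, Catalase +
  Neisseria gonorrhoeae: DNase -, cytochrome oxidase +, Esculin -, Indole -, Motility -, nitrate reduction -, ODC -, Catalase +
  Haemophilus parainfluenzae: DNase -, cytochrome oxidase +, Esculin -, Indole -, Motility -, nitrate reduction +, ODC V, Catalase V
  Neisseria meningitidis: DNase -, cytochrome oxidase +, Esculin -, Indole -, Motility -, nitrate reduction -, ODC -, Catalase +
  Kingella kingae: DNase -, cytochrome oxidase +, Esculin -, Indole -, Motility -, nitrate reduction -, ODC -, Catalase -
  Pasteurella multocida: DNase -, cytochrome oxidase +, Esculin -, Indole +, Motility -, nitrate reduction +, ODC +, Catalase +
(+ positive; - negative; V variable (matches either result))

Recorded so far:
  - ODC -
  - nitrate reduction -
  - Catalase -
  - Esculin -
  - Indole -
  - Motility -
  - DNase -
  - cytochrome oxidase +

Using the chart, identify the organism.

ODC -: excludes Eikenella corrodens, Pasteurella multocida — 8 left.
Motility -: all 8 remaining candidates are consistent.
DNase -: excludes Moraxella catarrhalis — 7 left.
Esculin -: all 7 remaining candidates are consistent.
Catalase -: excludes Aggregatibacter actinomycetemcomitans, Haemophilus influenzae, Neisseria gonorrhoeae, Neisseria meningitidis — 3 left.
Indole -: excludes Cardiobacterium hominis — 2 left.
nitrate reduction -: excludes Haemophilus parainfluenzae — 1 left.
cytochrome oxidase +: the one remaining candidate is consistent.

Kingella kingae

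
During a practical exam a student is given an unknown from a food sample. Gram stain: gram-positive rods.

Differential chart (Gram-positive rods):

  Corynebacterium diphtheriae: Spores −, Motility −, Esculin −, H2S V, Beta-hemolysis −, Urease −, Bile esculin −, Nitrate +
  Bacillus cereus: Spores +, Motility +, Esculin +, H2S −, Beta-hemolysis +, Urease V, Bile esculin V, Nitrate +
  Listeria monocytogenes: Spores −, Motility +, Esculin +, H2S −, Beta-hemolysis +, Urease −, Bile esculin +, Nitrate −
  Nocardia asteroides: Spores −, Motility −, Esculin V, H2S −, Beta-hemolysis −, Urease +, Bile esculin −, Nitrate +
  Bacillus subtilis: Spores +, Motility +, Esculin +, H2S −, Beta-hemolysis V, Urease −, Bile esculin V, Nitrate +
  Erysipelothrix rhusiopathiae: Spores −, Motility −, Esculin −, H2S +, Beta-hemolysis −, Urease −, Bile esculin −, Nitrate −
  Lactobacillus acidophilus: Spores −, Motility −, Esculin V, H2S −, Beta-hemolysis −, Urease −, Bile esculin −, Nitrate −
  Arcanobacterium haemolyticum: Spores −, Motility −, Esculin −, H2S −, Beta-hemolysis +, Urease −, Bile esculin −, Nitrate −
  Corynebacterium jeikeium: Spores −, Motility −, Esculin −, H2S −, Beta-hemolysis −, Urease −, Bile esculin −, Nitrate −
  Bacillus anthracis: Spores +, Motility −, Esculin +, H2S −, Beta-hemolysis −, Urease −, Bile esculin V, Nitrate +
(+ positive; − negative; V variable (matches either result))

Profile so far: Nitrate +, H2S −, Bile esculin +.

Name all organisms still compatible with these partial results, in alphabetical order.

H2S −: excludes Erysipelothrix rhusiopathiae — 9 left.
Nitrate +: excludes Listeria monocytogenes, Lactobacillus acidophilus, Arcanobacterium haemolyticum, Corynebacterium jeikeium — 5 left.
Bile esculin +: excludes Corynebacterium diphtheriae, Nocardia asteroides — 3 left.

Bacillus anthracis, Bacillus cereus, Bacillus subtilis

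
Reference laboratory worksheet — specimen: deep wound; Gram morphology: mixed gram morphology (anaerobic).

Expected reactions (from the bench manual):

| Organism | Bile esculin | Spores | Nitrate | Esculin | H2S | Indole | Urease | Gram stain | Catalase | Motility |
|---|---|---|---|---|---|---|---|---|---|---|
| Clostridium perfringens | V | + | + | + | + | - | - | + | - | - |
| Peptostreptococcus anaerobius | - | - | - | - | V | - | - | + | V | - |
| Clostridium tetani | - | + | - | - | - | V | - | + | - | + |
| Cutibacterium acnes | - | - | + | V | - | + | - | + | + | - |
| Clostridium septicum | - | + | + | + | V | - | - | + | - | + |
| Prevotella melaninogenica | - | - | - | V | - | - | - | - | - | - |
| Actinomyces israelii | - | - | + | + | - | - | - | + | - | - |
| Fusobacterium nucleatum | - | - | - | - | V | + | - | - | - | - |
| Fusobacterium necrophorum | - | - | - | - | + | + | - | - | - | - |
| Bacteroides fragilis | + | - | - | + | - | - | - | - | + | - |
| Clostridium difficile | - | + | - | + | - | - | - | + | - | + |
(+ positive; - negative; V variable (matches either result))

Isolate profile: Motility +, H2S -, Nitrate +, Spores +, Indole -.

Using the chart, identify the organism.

H2S -: excludes Clostridium perfringens, Fusobacterium necrophorum — 9 left.
Nitrate +: excludes 6 organisms — 3 left.
Spores +: excludes Cutibacterium acnes, Actinomyces israelii — 1 left.
Indole -: the one remaining candidate is consistent.
Motility +: the one remaining candidate is consistent.

Clostridium septicum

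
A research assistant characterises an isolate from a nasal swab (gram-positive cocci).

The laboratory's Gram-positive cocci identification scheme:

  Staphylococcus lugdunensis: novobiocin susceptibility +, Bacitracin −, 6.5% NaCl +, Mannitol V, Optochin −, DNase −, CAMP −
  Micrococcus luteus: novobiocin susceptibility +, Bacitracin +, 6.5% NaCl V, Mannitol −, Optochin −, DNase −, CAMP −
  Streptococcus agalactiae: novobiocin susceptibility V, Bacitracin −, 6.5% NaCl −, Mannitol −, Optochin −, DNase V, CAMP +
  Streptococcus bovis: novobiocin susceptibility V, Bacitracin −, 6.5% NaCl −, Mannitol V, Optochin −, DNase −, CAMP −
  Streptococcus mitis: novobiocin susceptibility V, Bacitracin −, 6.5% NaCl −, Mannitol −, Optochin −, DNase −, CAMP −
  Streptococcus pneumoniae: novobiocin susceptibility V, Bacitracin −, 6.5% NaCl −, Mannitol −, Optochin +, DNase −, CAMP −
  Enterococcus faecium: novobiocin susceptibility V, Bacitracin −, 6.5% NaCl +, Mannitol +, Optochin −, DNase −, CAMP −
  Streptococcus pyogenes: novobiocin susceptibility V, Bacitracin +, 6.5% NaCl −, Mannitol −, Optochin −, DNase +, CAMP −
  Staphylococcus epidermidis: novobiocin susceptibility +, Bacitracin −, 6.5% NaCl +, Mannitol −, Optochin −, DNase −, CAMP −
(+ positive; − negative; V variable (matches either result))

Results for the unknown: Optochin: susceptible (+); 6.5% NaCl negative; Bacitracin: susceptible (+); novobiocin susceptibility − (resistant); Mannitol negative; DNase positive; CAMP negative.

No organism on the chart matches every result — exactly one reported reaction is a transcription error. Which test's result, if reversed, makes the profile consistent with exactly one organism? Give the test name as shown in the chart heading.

As reported, no row in the chart matches all 7 reactions.
Reversing Bacitracin → still no organism matches.
Reversing 6.5% NaCl → still no organism matches.
Reversing novobiocin susceptibility → still no organism matches.
Reversing CAMP → still no organism matches.
Reversing DNase → still no organism matches.
Reversing Optochin (to −) → unique match: Streptococcus pyogenes.
Reversing Mannitol → still no organism matches.

Optochin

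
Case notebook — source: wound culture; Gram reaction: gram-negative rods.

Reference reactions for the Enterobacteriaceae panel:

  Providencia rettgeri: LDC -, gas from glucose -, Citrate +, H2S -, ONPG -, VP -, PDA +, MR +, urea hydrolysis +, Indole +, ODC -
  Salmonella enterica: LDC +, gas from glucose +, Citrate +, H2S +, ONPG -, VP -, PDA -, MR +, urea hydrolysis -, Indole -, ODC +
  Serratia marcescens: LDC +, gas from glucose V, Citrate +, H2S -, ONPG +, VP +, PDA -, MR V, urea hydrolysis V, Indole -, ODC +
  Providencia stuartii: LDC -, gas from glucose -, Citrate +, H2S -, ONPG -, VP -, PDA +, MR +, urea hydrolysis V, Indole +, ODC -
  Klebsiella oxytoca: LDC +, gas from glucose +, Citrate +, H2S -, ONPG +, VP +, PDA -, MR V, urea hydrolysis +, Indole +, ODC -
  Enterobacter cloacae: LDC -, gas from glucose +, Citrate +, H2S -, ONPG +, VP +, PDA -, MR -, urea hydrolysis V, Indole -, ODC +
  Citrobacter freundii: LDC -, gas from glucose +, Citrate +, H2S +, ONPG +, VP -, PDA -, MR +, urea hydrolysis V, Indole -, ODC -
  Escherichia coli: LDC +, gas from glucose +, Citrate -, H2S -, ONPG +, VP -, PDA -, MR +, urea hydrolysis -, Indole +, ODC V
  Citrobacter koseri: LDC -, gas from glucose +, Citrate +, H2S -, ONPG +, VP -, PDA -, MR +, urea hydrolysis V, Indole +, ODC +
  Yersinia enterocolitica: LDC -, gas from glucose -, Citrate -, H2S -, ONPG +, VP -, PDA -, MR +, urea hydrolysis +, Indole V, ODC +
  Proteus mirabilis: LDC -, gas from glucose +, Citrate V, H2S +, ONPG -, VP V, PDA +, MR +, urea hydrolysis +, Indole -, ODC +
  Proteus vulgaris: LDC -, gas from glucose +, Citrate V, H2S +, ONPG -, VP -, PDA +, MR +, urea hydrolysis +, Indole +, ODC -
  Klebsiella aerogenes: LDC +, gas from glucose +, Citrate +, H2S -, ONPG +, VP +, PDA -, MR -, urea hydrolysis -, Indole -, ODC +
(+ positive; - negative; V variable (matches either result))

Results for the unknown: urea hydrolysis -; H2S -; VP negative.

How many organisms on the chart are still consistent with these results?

H2S -: excludes Salmonella enterica, Citrobacter freundii, Proteus mirabilis, Proteus vulgaris — 9 left.
VP -: excludes Serratia marcescens, Klebsiella oxytoca, Enterobacter cloacae, Klebsiella aerogenes — 5 left.
urea hydrolysis -: excludes Providencia rettgeri, Yersinia enterocolitica — 3 left.
Still consistent: Citrobacter koseri, Escherichia coli, Providencia stuartii.

3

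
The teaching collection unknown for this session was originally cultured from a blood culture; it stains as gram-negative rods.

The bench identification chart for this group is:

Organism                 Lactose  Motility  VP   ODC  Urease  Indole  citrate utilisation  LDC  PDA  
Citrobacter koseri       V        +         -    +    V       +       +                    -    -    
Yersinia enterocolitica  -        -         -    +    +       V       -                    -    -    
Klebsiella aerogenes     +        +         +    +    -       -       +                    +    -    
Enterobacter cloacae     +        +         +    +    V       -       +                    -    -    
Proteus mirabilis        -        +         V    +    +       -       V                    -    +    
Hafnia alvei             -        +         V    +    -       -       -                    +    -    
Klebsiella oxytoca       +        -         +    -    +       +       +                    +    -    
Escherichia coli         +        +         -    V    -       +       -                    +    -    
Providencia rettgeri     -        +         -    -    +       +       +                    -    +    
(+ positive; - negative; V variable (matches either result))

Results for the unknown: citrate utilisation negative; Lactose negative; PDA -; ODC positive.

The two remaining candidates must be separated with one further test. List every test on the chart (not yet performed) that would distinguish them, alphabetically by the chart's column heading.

PDA -: excludes Proteus mirabilis, Providencia rettgeri — 7 left.
Lactose -: excludes Klebsiella aerogenes, Enterobacter cloacae, Klebsiella oxytoca, Escherichia coli — 3 left.
ODC +: all 3 remaining candidates are consistent.
citrate utilisation -: excludes Citrobacter koseri — 2 left.
Two candidates remain: Hafnia alvei and Yersinia enterocolitica.
  Motility: Hafnia alvei +, Yersinia enterocolitica - — discriminates.
  VP: V vs - — variable for at least one, does not separate.
  Urease: Hafnia alvei -, Yersinia enterocolitica + — discriminates.
  Indole: - vs V — variable for at least one, does not separate.
  LDC: Hafnia alvei +, Yersinia enterocolitica - — discriminates.

LDC, Motility, Urease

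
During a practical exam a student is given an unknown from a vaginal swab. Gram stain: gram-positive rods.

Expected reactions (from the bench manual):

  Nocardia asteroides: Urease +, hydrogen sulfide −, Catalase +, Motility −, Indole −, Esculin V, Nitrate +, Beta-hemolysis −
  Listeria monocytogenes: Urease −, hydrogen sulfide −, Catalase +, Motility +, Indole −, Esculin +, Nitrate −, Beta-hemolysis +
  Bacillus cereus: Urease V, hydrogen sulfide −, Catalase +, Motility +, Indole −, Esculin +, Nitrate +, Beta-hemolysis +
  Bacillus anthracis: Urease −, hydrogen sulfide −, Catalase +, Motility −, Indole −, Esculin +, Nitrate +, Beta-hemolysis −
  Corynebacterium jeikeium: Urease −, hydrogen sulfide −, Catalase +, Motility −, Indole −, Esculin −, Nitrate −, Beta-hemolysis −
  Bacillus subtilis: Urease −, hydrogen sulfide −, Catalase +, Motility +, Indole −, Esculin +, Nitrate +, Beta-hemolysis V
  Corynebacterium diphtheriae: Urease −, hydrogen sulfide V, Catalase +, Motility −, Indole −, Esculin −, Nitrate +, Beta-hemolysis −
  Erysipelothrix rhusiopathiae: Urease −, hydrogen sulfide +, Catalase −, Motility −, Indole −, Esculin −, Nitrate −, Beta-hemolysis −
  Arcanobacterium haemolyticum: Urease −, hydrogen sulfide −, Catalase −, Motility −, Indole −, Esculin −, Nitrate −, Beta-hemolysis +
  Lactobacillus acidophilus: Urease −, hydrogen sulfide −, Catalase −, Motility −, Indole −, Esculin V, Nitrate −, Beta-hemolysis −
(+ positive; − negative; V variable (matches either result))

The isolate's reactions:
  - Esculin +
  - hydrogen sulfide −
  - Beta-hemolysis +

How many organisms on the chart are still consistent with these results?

Beta-hemolysis +: excludes 6 organisms — 4 left.
hydrogen sulfide −: all 4 remaining candidates are consistent.
Esculin +: excludes Arcanobacterium haemolyticum — 3 left.
Still consistent: Bacillus cereus, Bacillus subtilis, Listeria monocytogenes.

3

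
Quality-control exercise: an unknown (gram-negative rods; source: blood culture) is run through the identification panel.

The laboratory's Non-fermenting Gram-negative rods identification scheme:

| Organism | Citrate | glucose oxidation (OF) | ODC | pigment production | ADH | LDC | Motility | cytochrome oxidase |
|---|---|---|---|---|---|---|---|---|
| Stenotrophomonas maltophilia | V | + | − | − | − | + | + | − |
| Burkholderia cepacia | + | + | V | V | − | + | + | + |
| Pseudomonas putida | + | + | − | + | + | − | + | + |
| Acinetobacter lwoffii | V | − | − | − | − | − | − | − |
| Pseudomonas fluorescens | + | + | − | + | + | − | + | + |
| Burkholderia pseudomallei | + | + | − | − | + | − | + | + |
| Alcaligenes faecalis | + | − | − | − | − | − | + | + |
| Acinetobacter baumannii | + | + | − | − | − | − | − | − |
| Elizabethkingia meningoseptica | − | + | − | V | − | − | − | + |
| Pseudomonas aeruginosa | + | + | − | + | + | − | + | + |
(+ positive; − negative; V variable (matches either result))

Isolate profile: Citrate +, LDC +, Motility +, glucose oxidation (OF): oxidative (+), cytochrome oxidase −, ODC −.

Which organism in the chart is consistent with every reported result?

Stenotrophomonas maltophilia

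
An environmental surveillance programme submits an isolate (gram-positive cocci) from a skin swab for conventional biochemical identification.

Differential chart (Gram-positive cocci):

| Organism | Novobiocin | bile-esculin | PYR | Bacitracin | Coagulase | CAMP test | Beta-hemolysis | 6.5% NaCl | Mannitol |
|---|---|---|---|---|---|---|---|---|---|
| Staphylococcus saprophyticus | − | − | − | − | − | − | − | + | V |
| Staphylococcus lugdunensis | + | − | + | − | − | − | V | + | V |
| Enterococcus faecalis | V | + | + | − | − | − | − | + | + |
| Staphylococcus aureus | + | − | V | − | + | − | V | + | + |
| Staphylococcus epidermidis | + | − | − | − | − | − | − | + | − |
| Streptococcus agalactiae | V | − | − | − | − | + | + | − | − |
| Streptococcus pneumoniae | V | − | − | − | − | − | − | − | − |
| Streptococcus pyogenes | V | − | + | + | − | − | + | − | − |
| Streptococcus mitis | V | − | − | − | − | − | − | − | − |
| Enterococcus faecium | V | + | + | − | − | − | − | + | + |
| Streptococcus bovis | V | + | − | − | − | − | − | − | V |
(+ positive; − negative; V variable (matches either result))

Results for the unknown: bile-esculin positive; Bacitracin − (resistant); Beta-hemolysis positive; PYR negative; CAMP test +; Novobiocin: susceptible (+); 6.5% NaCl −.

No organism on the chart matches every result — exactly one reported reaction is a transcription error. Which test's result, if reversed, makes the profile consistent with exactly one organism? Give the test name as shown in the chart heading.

bile-esculin

As reported, no row in the chart matches all 7 reactions.
Reversing 6.5% NaCl → still no organism matches.
Reversing Bacitracin → still no organism matches.
Reversing PYR → still no organism matches.
Reversing CAMP test → still no organism matches.
Reversing Novobiocin → still no organism matches.
Reversing bile-esculin (to −) → unique match: Streptococcus agalactiae.
Reversing Beta-hemolysis → still no organism matches.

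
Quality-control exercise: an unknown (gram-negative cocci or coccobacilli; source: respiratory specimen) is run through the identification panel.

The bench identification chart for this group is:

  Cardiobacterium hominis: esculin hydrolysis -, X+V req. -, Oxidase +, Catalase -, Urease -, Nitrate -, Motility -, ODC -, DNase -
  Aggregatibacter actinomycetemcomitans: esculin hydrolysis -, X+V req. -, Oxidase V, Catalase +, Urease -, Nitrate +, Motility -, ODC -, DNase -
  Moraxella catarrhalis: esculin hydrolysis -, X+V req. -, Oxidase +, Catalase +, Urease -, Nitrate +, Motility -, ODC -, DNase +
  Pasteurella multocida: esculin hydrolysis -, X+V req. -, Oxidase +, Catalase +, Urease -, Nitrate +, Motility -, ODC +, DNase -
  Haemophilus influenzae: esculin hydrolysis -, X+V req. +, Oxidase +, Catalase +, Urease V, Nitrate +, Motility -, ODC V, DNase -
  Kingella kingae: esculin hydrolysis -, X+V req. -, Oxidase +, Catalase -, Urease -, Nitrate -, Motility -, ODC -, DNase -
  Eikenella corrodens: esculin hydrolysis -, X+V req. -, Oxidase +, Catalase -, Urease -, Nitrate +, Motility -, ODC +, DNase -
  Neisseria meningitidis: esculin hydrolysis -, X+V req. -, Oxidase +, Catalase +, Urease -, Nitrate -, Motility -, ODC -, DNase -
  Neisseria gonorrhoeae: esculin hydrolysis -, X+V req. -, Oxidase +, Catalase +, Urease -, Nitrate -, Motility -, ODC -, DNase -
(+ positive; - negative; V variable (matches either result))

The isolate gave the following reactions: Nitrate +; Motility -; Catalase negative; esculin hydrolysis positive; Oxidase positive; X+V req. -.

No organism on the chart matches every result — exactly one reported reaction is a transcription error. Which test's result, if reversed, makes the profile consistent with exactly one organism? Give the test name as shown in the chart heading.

esculin hydrolysis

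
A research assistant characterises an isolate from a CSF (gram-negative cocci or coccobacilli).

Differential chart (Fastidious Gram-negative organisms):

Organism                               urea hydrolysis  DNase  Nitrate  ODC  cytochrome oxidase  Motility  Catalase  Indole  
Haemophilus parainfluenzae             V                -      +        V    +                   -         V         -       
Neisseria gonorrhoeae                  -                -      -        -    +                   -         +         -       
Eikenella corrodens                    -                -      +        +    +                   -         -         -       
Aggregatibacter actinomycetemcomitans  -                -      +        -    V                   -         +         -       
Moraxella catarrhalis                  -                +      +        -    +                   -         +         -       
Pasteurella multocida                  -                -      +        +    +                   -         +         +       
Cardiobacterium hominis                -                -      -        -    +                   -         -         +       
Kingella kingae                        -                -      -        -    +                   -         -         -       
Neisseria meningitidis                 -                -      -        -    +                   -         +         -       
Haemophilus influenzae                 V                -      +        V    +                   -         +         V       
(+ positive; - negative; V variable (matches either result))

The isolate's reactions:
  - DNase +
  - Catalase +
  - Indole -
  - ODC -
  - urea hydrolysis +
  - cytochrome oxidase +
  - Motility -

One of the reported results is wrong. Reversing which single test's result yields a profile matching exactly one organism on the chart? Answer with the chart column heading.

As reported, no row in the chart matches all 7 reactions.
Reversing DNase → 2 organisms match (not unique).
Reversing Motility → still no organism matches.
Reversing Catalase → still no organism matches.
Reversing urea hydrolysis (to -) → unique match: Moraxella catarrhalis.
Reversing ODC → still no organism matches.
Reversing Indole → still no organism matches.
Reversing cytochrome oxidase → still no organism matches.

urea hydrolysis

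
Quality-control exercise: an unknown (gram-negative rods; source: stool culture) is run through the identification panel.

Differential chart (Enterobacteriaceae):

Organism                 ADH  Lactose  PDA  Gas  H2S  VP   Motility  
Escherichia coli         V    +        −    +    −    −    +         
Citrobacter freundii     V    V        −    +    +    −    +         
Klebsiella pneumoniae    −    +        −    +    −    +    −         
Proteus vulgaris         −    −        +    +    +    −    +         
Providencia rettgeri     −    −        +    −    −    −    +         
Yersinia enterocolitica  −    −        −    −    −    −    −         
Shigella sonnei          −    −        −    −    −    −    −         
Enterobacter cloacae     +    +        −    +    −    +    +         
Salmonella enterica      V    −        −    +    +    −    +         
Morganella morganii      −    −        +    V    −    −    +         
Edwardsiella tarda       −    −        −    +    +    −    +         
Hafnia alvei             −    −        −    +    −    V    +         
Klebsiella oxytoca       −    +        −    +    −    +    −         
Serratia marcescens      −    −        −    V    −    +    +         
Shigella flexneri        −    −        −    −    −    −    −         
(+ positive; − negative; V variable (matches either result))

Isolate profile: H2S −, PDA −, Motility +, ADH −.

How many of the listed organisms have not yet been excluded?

3

H2S −: excludes Citrobacter freundii, Proteus vulgaris, Salmonella enterica, Edwardsiella tarda — 11 left.
ADH −: excludes Enterobacter cloacae — 10 left.
Motility +: excludes 5 organisms — 5 left.
PDA −: excludes Providencia rettgeri, Morganella morganii — 3 left.
Still consistent: Escherichia coli, Hafnia alvei, Serratia marcescens.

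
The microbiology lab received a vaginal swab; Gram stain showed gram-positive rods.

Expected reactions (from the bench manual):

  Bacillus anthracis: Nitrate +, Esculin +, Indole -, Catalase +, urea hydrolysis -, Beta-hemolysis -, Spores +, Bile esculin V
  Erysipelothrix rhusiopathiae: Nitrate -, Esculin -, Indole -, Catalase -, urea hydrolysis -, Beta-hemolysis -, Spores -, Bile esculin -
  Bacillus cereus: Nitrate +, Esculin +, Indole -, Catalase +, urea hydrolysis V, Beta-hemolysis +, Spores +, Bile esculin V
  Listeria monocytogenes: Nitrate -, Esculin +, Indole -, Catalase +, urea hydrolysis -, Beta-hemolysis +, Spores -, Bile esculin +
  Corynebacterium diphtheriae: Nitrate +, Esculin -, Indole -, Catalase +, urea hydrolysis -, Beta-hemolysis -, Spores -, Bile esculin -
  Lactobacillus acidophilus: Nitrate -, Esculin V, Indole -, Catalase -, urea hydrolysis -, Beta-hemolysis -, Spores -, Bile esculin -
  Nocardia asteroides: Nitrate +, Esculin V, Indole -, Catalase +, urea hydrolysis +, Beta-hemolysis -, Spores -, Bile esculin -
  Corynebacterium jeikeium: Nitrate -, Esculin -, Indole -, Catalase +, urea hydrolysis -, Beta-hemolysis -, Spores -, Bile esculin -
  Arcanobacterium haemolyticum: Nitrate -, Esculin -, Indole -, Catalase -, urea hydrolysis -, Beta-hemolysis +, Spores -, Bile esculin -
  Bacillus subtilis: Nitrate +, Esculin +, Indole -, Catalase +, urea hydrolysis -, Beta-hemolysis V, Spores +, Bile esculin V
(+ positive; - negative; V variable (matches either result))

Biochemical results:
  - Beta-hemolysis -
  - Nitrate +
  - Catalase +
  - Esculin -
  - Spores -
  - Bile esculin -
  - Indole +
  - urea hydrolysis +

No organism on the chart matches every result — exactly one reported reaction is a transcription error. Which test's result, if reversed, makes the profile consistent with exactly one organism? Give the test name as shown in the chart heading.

Indole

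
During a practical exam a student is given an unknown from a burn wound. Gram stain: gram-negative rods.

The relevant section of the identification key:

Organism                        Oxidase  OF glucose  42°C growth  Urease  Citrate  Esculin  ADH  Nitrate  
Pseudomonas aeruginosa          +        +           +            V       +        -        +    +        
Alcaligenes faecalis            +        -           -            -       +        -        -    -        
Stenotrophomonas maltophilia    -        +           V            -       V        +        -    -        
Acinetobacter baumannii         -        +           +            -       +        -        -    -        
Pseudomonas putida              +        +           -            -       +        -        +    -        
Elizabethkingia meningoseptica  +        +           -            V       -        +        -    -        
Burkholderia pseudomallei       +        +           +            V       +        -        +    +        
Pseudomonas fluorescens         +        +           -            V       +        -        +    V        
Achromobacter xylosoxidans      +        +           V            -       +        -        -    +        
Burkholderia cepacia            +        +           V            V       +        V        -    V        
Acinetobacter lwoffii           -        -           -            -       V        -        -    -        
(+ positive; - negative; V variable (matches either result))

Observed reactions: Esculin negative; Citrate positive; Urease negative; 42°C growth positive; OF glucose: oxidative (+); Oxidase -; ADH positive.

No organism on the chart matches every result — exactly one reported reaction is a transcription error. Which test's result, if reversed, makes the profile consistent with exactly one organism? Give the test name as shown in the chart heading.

ADH

As reported, no row in the chart matches all 7 reactions.
Reversing 42°C growth → still no organism matches.
Reversing Oxidase → 2 organisms match (not unique).
Reversing Esculin → still no organism matches.
Reversing ADH (to -) → unique match: Acinetobacter baumannii.
Reversing Citrate → still no organism matches.
Reversing Urease → still no organism matches.
Reversing OF glucose → still no organism matches.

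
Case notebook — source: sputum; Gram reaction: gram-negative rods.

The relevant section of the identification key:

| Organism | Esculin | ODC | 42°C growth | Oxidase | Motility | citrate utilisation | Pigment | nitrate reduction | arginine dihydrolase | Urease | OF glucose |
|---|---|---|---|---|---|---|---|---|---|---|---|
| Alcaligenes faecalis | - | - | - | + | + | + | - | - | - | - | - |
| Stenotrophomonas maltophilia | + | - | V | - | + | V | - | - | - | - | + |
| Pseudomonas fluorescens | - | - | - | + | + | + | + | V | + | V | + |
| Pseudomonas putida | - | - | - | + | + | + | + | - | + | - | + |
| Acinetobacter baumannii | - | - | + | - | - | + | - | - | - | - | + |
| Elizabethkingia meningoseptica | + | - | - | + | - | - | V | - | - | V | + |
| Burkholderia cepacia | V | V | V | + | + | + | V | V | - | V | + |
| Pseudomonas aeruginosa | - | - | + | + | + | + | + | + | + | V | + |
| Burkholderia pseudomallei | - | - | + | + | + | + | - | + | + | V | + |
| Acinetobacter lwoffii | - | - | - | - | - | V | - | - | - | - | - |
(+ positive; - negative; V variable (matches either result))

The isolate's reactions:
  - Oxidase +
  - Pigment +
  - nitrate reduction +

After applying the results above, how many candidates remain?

3

Oxidase +: excludes Stenotrophomonas maltophilia, Acinetobacter baumannii, Acinetobacter lwoffii — 7 left.
Pigment +: excludes Alcaligenes faecalis, Burkholderia pseudomallei — 5 left.
nitrate reduction +: excludes Pseudomonas putida, Elizabethkingia meningoseptica — 3 left.
Still consistent: Burkholderia cepacia, Pseudomonas aeruginosa, Pseudomonas fluorescens.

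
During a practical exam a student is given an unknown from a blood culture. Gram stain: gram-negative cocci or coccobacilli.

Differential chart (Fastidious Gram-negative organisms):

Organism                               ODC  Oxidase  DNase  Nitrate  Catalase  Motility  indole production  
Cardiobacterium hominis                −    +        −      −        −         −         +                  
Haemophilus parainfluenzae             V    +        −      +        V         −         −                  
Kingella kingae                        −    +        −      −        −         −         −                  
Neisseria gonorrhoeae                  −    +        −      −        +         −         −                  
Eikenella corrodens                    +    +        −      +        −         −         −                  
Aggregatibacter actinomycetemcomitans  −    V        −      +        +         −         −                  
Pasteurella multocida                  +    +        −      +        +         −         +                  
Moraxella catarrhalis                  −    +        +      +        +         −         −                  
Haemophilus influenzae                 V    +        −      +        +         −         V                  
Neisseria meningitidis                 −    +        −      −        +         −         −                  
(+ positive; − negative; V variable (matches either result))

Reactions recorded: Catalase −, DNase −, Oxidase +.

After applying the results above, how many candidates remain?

4

Oxidase +: all 10 remaining candidates are consistent.
DNase −: excludes Moraxella catarrhalis — 9 left.
Catalase −: excludes 5 organisms — 4 left.
Still consistent: Cardiobacterium hominis, Eikenella corrodens, Haemophilus parainfluenzae, Kingella kingae.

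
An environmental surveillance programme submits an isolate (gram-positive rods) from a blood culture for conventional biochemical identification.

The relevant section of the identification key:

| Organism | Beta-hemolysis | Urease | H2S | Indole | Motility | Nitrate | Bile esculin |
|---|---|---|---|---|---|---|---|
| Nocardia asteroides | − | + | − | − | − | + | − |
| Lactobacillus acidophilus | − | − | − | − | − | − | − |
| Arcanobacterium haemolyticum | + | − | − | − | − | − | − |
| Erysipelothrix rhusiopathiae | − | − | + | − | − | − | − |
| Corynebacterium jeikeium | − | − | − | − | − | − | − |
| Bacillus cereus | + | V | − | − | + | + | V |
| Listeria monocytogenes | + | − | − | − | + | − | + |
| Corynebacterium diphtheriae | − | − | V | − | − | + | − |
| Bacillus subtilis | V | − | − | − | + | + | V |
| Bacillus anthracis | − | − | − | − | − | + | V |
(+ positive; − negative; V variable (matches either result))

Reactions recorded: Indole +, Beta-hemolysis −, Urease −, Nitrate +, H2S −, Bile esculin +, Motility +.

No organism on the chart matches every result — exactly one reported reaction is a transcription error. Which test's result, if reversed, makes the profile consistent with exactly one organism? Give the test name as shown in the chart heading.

Indole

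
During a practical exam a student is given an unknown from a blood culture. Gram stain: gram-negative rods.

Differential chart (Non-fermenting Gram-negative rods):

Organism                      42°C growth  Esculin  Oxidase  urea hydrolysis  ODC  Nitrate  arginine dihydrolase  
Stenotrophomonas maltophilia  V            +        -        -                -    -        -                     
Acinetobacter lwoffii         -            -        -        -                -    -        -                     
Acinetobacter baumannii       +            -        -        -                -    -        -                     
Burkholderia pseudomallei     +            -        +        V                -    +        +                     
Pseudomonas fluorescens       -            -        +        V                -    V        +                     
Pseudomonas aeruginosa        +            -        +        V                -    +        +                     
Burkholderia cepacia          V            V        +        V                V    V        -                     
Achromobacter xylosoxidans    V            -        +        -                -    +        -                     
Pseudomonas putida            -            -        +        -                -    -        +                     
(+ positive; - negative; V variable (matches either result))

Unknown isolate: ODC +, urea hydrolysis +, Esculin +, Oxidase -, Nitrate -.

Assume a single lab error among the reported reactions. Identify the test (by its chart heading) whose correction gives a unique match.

Oxidase

As reported, no row in the chart matches all 5 reactions.
Reversing ODC → still no organism matches.
Reversing Oxidase (to +) → unique match: Burkholderia cepacia.
Reversing Nitrate → still no organism matches.
Reversing urea hydrolysis → still no organism matches.
Reversing Esculin → still no organism matches.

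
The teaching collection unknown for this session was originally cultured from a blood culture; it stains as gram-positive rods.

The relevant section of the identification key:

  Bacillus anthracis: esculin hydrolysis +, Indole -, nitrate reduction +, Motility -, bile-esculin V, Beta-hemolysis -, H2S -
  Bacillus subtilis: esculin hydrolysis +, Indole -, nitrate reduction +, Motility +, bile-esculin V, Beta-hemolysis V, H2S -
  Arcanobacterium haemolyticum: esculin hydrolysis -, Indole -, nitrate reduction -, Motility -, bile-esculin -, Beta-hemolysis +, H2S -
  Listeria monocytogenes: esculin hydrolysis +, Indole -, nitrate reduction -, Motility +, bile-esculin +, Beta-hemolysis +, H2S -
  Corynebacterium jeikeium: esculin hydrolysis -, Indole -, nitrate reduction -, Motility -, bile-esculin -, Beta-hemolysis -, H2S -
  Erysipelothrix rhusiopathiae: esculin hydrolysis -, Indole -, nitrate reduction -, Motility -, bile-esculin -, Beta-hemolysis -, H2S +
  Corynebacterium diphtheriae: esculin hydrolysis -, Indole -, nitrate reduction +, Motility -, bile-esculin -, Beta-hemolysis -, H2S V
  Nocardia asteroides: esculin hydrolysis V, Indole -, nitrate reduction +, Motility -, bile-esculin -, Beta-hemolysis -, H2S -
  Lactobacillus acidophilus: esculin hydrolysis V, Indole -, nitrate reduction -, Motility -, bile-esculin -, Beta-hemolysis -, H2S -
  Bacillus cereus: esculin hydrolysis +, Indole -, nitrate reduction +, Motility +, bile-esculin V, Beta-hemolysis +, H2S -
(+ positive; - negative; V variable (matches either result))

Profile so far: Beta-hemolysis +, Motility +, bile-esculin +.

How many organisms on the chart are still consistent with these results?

3

bile-esculin +: excludes 6 organisms — 4 left.
Beta-hemolysis +: excludes Bacillus anthracis — 3 left.
Motility +: all 3 remaining candidates are consistent.
Still consistent: Bacillus cereus, Bacillus subtilis, Listeria monocytogenes.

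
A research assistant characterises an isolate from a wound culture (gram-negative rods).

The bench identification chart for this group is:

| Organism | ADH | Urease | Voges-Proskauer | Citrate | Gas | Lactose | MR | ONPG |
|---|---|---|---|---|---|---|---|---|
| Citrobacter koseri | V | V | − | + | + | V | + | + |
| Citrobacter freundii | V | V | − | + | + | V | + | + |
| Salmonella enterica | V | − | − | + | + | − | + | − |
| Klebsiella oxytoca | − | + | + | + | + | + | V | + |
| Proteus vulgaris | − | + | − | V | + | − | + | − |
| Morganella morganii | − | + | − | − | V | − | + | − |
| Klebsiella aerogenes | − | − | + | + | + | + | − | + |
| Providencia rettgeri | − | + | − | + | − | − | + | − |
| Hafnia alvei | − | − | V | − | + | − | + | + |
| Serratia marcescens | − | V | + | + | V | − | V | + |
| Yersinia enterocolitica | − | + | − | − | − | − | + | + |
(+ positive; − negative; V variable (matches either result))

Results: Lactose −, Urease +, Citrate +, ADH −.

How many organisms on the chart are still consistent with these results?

Urease +: excludes Salmonella enterica, Klebsiella aerogenes, Hafnia alvei — 8 left.
ADH −: all 8 remaining candidates are consistent.
Lactose −: excludes Klebsiella oxytoca — 7 left.
Citrate +: excludes Morganella morganii, Yersinia enterocolitica — 5 left.
Still consistent: Citrobacter freundii, Citrobacter koseri, Proteus vulgaris, Providencia rettgeri, Serratia marcescens.

5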